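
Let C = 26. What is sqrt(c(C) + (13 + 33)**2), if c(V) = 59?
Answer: 5*sqrt(87) ≈ 46.637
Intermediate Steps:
sqrt(c(C) + (13 + 33)**2) = sqrt(59 + (13 + 33)**2) = sqrt(59 + 46**2) = sqrt(59 + 2116) = sqrt(2175) = 5*sqrt(87)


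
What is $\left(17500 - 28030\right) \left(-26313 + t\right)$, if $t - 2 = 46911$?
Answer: $-216918000$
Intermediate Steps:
$t = 46913$ ($t = 2 + 46911 = 46913$)
$\left(17500 - 28030\right) \left(-26313 + t\right) = \left(17500 - 28030\right) \left(-26313 + 46913\right) = \left(-10530\right) 20600 = -216918000$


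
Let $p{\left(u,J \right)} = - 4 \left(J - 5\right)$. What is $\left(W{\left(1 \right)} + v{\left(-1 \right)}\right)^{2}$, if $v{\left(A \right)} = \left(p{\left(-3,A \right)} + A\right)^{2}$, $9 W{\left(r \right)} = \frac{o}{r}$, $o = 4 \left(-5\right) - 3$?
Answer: $\frac{22448644}{81} \approx 2.7714 \cdot 10^{5}$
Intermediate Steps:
$o = -23$ ($o = -20 - 3 = -23$)
$p{\left(u,J \right)} = 20 - 4 J$ ($p{\left(u,J \right)} = - 4 \left(-5 + J\right) = 20 - 4 J$)
$W{\left(r \right)} = - \frac{23}{9 r}$ ($W{\left(r \right)} = \frac{\left(-23\right) \frac{1}{r}}{9} = - \frac{23}{9 r}$)
$v{\left(A \right)} = \left(20 - 3 A\right)^{2}$ ($v{\left(A \right)} = \left(\left(20 - 4 A\right) + A\right)^{2} = \left(20 - 3 A\right)^{2}$)
$\left(W{\left(1 \right)} + v{\left(-1 \right)}\right)^{2} = \left(- \frac{23}{9 \cdot 1} + \left(-20 + 3 \left(-1\right)\right)^{2}\right)^{2} = \left(\left(- \frac{23}{9}\right) 1 + \left(-20 - 3\right)^{2}\right)^{2} = \left(- \frac{23}{9} + \left(-23\right)^{2}\right)^{2} = \left(- \frac{23}{9} + 529\right)^{2} = \left(\frac{4738}{9}\right)^{2} = \frac{22448644}{81}$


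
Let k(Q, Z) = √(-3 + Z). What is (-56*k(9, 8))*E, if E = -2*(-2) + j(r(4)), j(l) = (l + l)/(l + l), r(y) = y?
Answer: -280*√5 ≈ -626.10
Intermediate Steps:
j(l) = 1 (j(l) = (2*l)/((2*l)) = (2*l)*(1/(2*l)) = 1)
E = 5 (E = -2*(-2) + 1 = 4 + 1 = 5)
(-56*k(9, 8))*E = -56*√(-3 + 8)*5 = -56*√5*5 = -280*√5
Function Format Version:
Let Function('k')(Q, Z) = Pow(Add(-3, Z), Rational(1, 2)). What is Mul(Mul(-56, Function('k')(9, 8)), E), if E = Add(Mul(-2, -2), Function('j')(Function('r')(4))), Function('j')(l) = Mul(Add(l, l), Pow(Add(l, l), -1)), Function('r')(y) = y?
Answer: Mul(-280, Pow(5, Rational(1, 2))) ≈ -626.10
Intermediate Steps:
Function('j')(l) = 1 (Function('j')(l) = Mul(Mul(2, l), Pow(Mul(2, l), -1)) = Mul(Mul(2, l), Mul(Rational(1, 2), Pow(l, -1))) = 1)
E = 5 (E = Add(Mul(-2, -2), 1) = Add(4, 1) = 5)
Mul(Mul(-56, Function('k')(9, 8)), E) = Mul(Mul(-56, Pow(Add(-3, 8), Rational(1, 2))), 5) = Mul(Mul(-56, Pow(5, Rational(1, 2))), 5) = Mul(-280, Pow(5, Rational(1, 2)))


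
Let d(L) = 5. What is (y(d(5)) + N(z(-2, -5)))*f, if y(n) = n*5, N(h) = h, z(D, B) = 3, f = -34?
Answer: -952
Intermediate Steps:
y(n) = 5*n
(y(d(5)) + N(z(-2, -5)))*f = (5*5 + 3)*(-34) = (25 + 3)*(-34) = 28*(-34) = -952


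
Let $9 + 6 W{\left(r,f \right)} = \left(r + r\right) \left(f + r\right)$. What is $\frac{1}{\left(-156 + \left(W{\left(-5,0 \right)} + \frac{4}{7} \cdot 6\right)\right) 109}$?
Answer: $- \frac{42}{667189} \approx -6.2951 \cdot 10^{-5}$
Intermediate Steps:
$W{\left(r,f \right)} = - \frac{3}{2} + \frac{r \left(f + r\right)}{3}$ ($W{\left(r,f \right)} = - \frac{3}{2} + \frac{\left(r + r\right) \left(f + r\right)}{6} = - \frac{3}{2} + \frac{2 r \left(f + r\right)}{6} = - \frac{3}{2} + \frac{r \left(f + r\right)}{3}$)
$\frac{1}{\left(-156 + \left(W{\left(-5,0 \right)} + \frac{4}{7} \cdot 6\right)\right) 109} = \frac{1}{\left(-156 + \left(\left(- \frac{3}{2} + \frac{\left(-5\right)^{2}}{3} + \frac{1}{3} \cdot 0 \left(-5\right)\right) + \frac{4}{7} \cdot 6\right)\right) 109} = \frac{1}{\left(-156 + \left(\left(- \frac{3}{2} + \frac{1}{3} \cdot 25 + 0\right) + 4 \cdot \frac{1}{7} \cdot 6\right)\right) 109} = \frac{1}{\left(-156 + \left(\left(- \frac{3}{2} + \frac{25}{3} + 0\right) + \frac{4}{7} \cdot 6\right)\right) 109} = \frac{1}{\left(-156 + \left(\frac{41}{6} + \frac{24}{7}\right)\right) 109} = \frac{1}{\left(-156 + \frac{431}{42}\right) 109} = \frac{1}{\left(- \frac{6121}{42}\right) 109} = \frac{1}{- \frac{667189}{42}} = - \frac{42}{667189}$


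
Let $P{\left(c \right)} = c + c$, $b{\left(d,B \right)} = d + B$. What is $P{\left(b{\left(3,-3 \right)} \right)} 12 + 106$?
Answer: $106$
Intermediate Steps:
$b{\left(d,B \right)} = B + d$
$P{\left(c \right)} = 2 c$
$P{\left(b{\left(3,-3 \right)} \right)} 12 + 106 = 2 \left(-3 + 3\right) 12 + 106 = 2 \cdot 0 \cdot 12 + 106 = 0 \cdot 12 + 106 = 0 + 106 = 106$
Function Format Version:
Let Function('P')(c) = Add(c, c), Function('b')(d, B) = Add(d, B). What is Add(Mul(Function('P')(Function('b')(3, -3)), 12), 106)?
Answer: 106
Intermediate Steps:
Function('b')(d, B) = Add(B, d)
Function('P')(c) = Mul(2, c)
Add(Mul(Function('P')(Function('b')(3, -3)), 12), 106) = Add(Mul(Mul(2, Add(-3, 3)), 12), 106) = Add(Mul(Mul(2, 0), 12), 106) = Add(Mul(0, 12), 106) = Add(0, 106) = 106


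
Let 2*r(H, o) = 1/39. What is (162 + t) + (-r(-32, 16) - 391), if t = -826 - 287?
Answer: -104677/78 ≈ -1342.0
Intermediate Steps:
t = -1113
r(H, o) = 1/78 (r(H, o) = (½)/39 = (½)*(1/39) = 1/78)
(162 + t) + (-r(-32, 16) - 391) = (162 - 1113) + (-1*1/78 - 391) = -951 + (-1/78 - 391) = -951 - 30499/78 = -104677/78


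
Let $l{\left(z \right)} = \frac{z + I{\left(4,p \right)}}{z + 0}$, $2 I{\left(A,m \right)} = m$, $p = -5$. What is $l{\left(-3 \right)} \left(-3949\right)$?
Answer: $- \frac{43439}{6} \approx -7239.8$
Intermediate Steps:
$I{\left(A,m \right)} = \frac{m}{2}$
$l{\left(z \right)} = \frac{- \frac{5}{2} + z}{z}$ ($l{\left(z \right)} = \frac{z + \frac{1}{2} \left(-5\right)}{z + 0} = \frac{z - \frac{5}{2}}{z} = \frac{- \frac{5}{2} + z}{z}$)
$l{\left(-3 \right)} \left(-3949\right) = \frac{- \frac{5}{2} - 3}{-3} \left(-3949\right) = \left(- \frac{1}{3}\right) \left(- \frac{11}{2}\right) \left(-3949\right) = \frac{11}{6} \left(-3949\right) = - \frac{43439}{6}$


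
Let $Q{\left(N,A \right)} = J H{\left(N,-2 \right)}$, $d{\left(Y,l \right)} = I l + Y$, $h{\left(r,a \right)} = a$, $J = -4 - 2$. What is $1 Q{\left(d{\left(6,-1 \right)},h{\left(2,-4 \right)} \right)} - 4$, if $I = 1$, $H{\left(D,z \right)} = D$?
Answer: $-34$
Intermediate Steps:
$J = -6$
$d{\left(Y,l \right)} = Y + l$ ($d{\left(Y,l \right)} = 1 l + Y = l + Y = Y + l$)
$Q{\left(N,A \right)} = - 6 N$
$1 Q{\left(d{\left(6,-1 \right)},h{\left(2,-4 \right)} \right)} - 4 = 1 \left(- 6 \left(6 - 1\right)\right) - 4 = 1 \left(\left(-6\right) 5\right) - 4 = 1 \left(-30\right) - 4 = -30 - 4 = -34$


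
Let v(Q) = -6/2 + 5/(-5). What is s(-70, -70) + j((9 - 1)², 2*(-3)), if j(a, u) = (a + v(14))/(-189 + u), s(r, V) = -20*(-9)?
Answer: 2336/13 ≈ 179.69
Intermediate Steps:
s(r, V) = 180
v(Q) = -4 (v(Q) = -6*½ + 5*(-⅕) = -3 - 1 = -4)
j(a, u) = (-4 + a)/(-189 + u) (j(a, u) = (a - 4)/(-189 + u) = (-4 + a)/(-189 + u))
s(-70, -70) + j((9 - 1)², 2*(-3)) = 180 + (-4 + (9 - 1)²)/(-189 + 2*(-3)) = 180 + (-4 + 8²)/(-189 - 6) = 180 + (-4 + 64)/(-195) = 180 - 1/195*60 = 180 - 4/13 = 2336/13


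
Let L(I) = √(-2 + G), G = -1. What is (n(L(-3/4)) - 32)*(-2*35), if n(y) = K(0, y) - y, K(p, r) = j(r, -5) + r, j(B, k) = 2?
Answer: 2100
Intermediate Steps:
L(I) = I*√3 (L(I) = √(-2 - 1) = √(-3) = I*√3)
K(p, r) = 2 + r
n(y) = 2 (n(y) = (2 + y) - y = 2)
(n(L(-3/4)) - 32)*(-2*35) = (2 - 32)*(-2*35) = -30*(-70) = 2100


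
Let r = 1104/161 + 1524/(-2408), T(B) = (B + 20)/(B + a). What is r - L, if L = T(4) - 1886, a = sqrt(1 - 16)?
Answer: 35254897/18662 + 24*I*sqrt(15)/31 ≈ 1889.1 + 2.9984*I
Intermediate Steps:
a = I*sqrt(15) (a = sqrt(-15) = I*sqrt(15) ≈ 3.873*I)
T(B) = (20 + B)/(B + I*sqrt(15)) (T(B) = (B + 20)/(B + I*sqrt(15)) = (20 + B)/(B + I*sqrt(15)))
r = 3747/602 (r = 1104*(1/161) + 1524*(-1/2408) = 48/7 - 381/602 = 3747/602 ≈ 6.2243)
L = -1886 + 24/(4 + I*sqrt(15)) (L = (20 + 4)/(4 + I*sqrt(15)) - 1886 = 24/(4 + I*sqrt(15)) - 1886 = -1886 + 24/(4 + I*sqrt(15)) ≈ -1882.9 - 2.9984*I)
r - L = 3747/602 - 2*(-943*sqrt(15) + 3760*I)/(sqrt(15) - 4*I)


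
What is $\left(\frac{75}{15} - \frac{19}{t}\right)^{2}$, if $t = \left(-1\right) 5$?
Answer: $\frac{1936}{25} \approx 77.44$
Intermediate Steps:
$t = -5$
$\left(\frac{75}{15} - \frac{19}{t}\right)^{2} = \left(\frac{75}{15} - \frac{19}{-5}\right)^{2} = \left(75 \cdot \frac{1}{15} - - \frac{19}{5}\right)^{2} = \left(5 + \frac{19}{5}\right)^{2} = \left(\frac{44}{5}\right)^{2} = \frac{1936}{25}$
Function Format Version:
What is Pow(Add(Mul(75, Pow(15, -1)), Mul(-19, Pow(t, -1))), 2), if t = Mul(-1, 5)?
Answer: Rational(1936, 25) ≈ 77.440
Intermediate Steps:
t = -5
Pow(Add(Mul(75, Pow(15, -1)), Mul(-19, Pow(t, -1))), 2) = Pow(Add(Mul(75, Pow(15, -1)), Mul(-19, Pow(-5, -1))), 2) = Pow(Add(Mul(75, Rational(1, 15)), Mul(-19, Rational(-1, 5))), 2) = Pow(Add(5, Rational(19, 5)), 2) = Pow(Rational(44, 5), 2) = Rational(1936, 25)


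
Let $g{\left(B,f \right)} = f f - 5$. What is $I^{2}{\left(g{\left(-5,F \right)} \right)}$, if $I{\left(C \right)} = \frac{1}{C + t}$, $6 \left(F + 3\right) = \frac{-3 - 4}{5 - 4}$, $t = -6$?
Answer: $\frac{1296}{52441} \approx 0.024713$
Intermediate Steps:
$F = - \frac{25}{6}$ ($F = -3 + \frac{\left(-3 - 4\right) \frac{1}{5 - 4}}{6} = -3 + \frac{\left(-7\right) 1^{-1}}{6} = -3 + \frac{\left(-7\right) 1}{6} = -3 + \frac{1}{6} \left(-7\right) = -3 - \frac{7}{6} = - \frac{25}{6} \approx -4.1667$)
$g{\left(B,f \right)} = -5 + f^{2}$ ($g{\left(B,f \right)} = f^{2} - 5 = -5 + f^{2}$)
$I{\left(C \right)} = \frac{1}{-6 + C}$ ($I{\left(C \right)} = \frac{1}{C - 6} = \frac{1}{-6 + C}$)
$I^{2}{\left(g{\left(-5,F \right)} \right)} = \left(\frac{1}{-6 - \left(5 - \left(- \frac{25}{6}\right)^{2}\right)}\right)^{2} = \left(\frac{1}{-6 + \left(-5 + \frac{625}{36}\right)}\right)^{2} = \left(\frac{1}{-6 + \frac{445}{36}}\right)^{2} = \left(\frac{1}{\frac{229}{36}}\right)^{2} = \left(\frac{36}{229}\right)^{2} = \frac{1296}{52441}$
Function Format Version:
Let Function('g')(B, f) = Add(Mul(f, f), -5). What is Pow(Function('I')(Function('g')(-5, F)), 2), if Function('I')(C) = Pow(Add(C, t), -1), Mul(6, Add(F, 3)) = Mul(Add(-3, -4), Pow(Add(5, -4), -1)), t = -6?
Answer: Rational(1296, 52441) ≈ 0.024713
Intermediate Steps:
F = Rational(-25, 6) (F = Add(-3, Mul(Rational(1, 6), Mul(Add(-3, -4), Pow(Add(5, -4), -1)))) = Add(-3, Mul(Rational(1, 6), Mul(-7, Pow(1, -1)))) = Add(-3, Mul(Rational(1, 6), Mul(-7, 1))) = Add(-3, Mul(Rational(1, 6), -7)) = Add(-3, Rational(-7, 6)) = Rational(-25, 6) ≈ -4.1667)
Function('g')(B, f) = Add(-5, Pow(f, 2)) (Function('g')(B, f) = Add(Pow(f, 2), -5) = Add(-5, Pow(f, 2)))
Function('I')(C) = Pow(Add(-6, C), -1) (Function('I')(C) = Pow(Add(C, -6), -1) = Pow(Add(-6, C), -1))
Pow(Function('I')(Function('g')(-5, F)), 2) = Pow(Pow(Add(-6, Add(-5, Pow(Rational(-25, 6), 2))), -1), 2) = Pow(Pow(Add(-6, Add(-5, Rational(625, 36))), -1), 2) = Pow(Pow(Add(-6, Rational(445, 36)), -1), 2) = Pow(Pow(Rational(229, 36), -1), 2) = Pow(Rational(36, 229), 2) = Rational(1296, 52441)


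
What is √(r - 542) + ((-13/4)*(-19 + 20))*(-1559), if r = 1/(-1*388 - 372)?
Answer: 20267/4 + 3*I*√8696110/380 ≈ 5066.8 + 23.281*I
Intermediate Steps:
r = -1/760 (r = 1/(-388 - 372) = 1/(-760) = -1/760 ≈ -0.0013158)
√(r - 542) + ((-13/4)*(-19 + 20))*(-1559) = √(-1/760 - 542) + ((-13/4)*(-19 + 20))*(-1559) = √(-411921/760) + (-13*¼*1)*(-1559) = 3*I*√8696110/380 - 13/4*1*(-1559) = 3*I*√8696110/380 - 13/4*(-1559) = 3*I*√8696110/380 + 20267/4 = 20267/4 + 3*I*√8696110/380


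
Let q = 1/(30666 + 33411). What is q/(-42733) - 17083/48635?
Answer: -46776712348238/133172475718035 ≈ -0.35125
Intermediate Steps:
q = 1/64077 ≈ 1.5606e-5
q/(-42733) - 17083/48635 = (1/64077)/(-42733) - 17083/48635 = (1/64077)*(-1/42733) - 17083*1/48635 = -1/2738202441 - 17083/48635 = -46776712348238/133172475718035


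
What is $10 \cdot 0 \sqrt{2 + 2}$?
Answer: $0$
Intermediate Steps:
$10 \cdot 0 \sqrt{2 + 2} = 0 \sqrt{4} = 0 \cdot 2 = 0$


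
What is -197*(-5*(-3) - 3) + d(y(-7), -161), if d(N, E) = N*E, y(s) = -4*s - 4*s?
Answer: -11380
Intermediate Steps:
y(s) = -8*s
d(N, E) = E*N
-197*(-5*(-3) - 3) + d(y(-7), -161) = -197*(-5*(-3) - 3) - (-1288)*(-7) = -197*(15 - 3) - 161*56 = -197*12 - 9016 = -2364 - 9016 = -11380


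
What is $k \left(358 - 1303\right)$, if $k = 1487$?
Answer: $-1405215$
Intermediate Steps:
$k \left(358 - 1303\right) = 1487 \left(358 - 1303\right) = 1487 \left(-945\right) = -1405215$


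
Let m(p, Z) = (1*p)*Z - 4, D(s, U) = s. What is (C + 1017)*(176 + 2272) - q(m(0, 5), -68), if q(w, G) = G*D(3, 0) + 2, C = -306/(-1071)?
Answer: 17433622/7 ≈ 2.4905e+6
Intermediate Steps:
m(p, Z) = -4 + Z*p (m(p, Z) = p*Z - 4 = Z*p - 4 = -4 + Z*p)
C = 2/7 (C = -306*(-1/1071) = 2/7 ≈ 0.28571)
q(w, G) = 2 + 3*G (q(w, G) = G*3 + 2 = 3*G + 2 = 2 + 3*G)
(C + 1017)*(176 + 2272) - q(m(0, 5), -68) = (2/7 + 1017)*(176 + 2272) - (2 + 3*(-68)) = (7121/7)*2448 - (2 - 204) = 17432208/7 - 1*(-202) = 17432208/7 + 202 = 17433622/7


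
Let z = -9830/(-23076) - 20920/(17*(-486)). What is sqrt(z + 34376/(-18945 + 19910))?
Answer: sqrt(12440215666915816710)/567842670 ≈ 6.2113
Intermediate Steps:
z = 15665705/5295942 (z = -9830*(-1/23076) - 20920/(-8262) = 4915/11538 - 20920*(-1/8262) = 4915/11538 + 10460/4131 = 15665705/5295942 ≈ 2.9581)
sqrt(z + 34376/(-18945 + 19910)) = sqrt(15665705/5295942 + 34376/(-18945 + 19910)) = sqrt(15665705/5295942 + 34376/965) = sqrt(197170707517/5110584030) = sqrt(12440215666915816710)/567842670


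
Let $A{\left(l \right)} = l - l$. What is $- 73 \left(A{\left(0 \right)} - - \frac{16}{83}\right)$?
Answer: $- \frac{1168}{83} \approx -14.072$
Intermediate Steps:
$A{\left(l \right)} = 0$
$- 73 \left(A{\left(0 \right)} - - \frac{16}{83}\right) = - 73 \left(0 - - \frac{16}{83}\right) = - 73 \left(0 + \frac{16}{83}\right) = \left(-73\right) \frac{16}{83} = - \frac{1168}{83}$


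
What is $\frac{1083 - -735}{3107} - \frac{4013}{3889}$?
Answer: $- \frac{5398189}{12083123} \approx -0.44675$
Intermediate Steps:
$\frac{1083 - -735}{3107} - \frac{4013}{3889} = \left(1083 + 735\right) \frac{1}{3107} - \frac{4013}{3889} = 1818 \cdot \frac{1}{3107} - \frac{4013}{3889} = \frac{1818}{3107} - \frac{4013}{3889} = - \frac{5398189}{12083123}$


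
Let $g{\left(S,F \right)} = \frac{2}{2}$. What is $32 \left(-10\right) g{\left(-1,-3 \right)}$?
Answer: $-320$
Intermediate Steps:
$g{\left(S,F \right)} = 1$ ($g{\left(S,F \right)} = 2 \cdot \frac{1}{2} = 1$)
$32 \left(-10\right) g{\left(-1,-3 \right)} = 32 \left(-10\right) 1 = \left(-320\right) 1 = -320$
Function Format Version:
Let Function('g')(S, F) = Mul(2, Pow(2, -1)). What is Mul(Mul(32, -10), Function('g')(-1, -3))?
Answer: -320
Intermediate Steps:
Function('g')(S, F) = 1 (Function('g')(S, F) = Mul(2, Rational(1, 2)) = 1)
Mul(Mul(32, -10), Function('g')(-1, -3)) = Mul(Mul(32, -10), 1) = Mul(-320, 1) = -320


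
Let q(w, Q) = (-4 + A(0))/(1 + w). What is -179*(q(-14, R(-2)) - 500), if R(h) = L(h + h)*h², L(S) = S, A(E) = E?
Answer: 1162784/13 ≈ 89445.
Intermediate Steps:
R(h) = 2*h³ (R(h) = (h + h)*h² = (2*h)*h² = 2*h³)
q(w, Q) = -4/(1 + w) (q(w, Q) = (-4 + 0)/(1 + w) = -4/(1 + w))
-179*(q(-14, R(-2)) - 500) = -179*(-4/(1 - 14) - 500) = -179*(-4/(-13) - 500) = -179*(-4*(-1/13) - 500) = -179*(4/13 - 500) = -179*(-6496/13) = 1162784/13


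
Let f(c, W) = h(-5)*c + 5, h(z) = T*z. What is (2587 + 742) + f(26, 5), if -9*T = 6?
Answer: 10262/3 ≈ 3420.7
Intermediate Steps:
T = -2/3 (T = -1/9*6 = -2/3 ≈ -0.66667)
h(z) = -2*z/3
f(c, W) = 5 + 10*c/3 (f(c, W) = (-2/3*(-5))*c + 5 = 10*c/3 + 5 = 5 + 10*c/3)
(2587 + 742) + f(26, 5) = (2587 + 742) + (5 + (10/3)*26) = 3329 + (5 + 260/3) = 3329 + 275/3 = 10262/3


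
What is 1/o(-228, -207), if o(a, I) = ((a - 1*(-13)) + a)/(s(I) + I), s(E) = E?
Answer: 414/443 ≈ 0.93454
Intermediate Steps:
o(a, I) = (13 + 2*a)/(2*I) (o(a, I) = ((a - 1*(-13)) + a)/(I + I) = ((a + 13) + a)/((2*I)) = ((13 + a) + a)*(1/(2*I)) = (13 + 2*a)*(1/(2*I)) = (13 + 2*a)/(2*I))
1/o(-228, -207) = 1/((13/2 - 228)/(-207)) = 1/(-1/207*(-443/2)) = 1/(443/414) = 414/443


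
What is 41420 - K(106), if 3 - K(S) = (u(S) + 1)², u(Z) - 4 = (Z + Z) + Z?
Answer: 145746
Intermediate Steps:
u(Z) = 4 + 3*Z (u(Z) = 4 + ((Z + Z) + Z) = 4 + (2*Z + Z) = 4 + 3*Z)
K(S) = 3 - (5 + 3*S)² (K(S) = 3 - ((4 + 3*S) + 1)² = 3 - (5 + 3*S)²)
41420 - K(106) = 41420 - (3 - (5 + 3*106)²) = 41420 - (3 - (5 + 318)²) = 41420 - (3 - 1*323²) = 41420 - (3 - 1*104329) = 41420 - (3 - 104329) = 41420 - 1*(-104326) = 41420 + 104326 = 145746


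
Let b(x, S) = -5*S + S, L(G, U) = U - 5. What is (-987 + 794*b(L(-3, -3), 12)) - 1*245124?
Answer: -284223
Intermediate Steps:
L(G, U) = -5 + U
b(x, S) = -4*S
(-987 + 794*b(L(-3, -3), 12)) - 1*245124 = (-987 + 794*(-4*12)) - 1*245124 = (-987 + 794*(-48)) - 245124 = (-987 - 38112) - 245124 = -39099 - 245124 = -284223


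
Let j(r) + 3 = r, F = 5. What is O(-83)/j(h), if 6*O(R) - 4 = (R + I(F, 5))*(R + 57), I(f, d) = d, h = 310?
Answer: 1016/921 ≈ 1.1031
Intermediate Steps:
O(R) = ⅔ + (5 + R)*(57 + R)/6 (O(R) = ⅔ + ((R + 5)*(R + 57))/6 = ⅔ + ((5 + R)*(57 + R))/6 = ⅔ + (5 + R)*(57 + R)/6)
j(r) = -3 + r
O(-83)/j(h) = (289/6 + (⅙)*(-83)² + (31/3)*(-83))/(-3 + 310) = (289/6 + (⅙)*6889 - 2573/3)/307 = (289/6 + 6889/6 - 2573/3)*(1/307) = (1016/3)*(1/307) = 1016/921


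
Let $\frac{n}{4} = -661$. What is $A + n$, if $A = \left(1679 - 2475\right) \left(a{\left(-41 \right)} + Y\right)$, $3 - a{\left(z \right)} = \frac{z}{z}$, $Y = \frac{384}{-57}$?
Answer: $\frac{21404}{19} \approx 1126.5$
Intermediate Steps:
$Y = - \frac{128}{19}$ ($Y = 384 \left(- \frac{1}{57}\right) = - \frac{128}{19} \approx -6.7368$)
$n = -2644$ ($n = 4 \left(-661\right) = -2644$)
$a{\left(z \right)} = 2$ ($a{\left(z \right)} = 3 - \frac{z}{z} = 3 - 1 = 2$)
$A = \frac{71640}{19}$ ($A = \left(1679 - 2475\right) \left(2 - \frac{128}{19}\right) = \left(-796\right) \left(- \frac{90}{19}\right) = \frac{71640}{19} \approx 3770.5$)
$A + n = \frac{71640}{19} - 2644 = \frac{21404}{19}$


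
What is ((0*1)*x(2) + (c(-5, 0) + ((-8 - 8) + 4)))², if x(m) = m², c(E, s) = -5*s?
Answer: 144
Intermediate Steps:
((0*1)*x(2) + (c(-5, 0) + ((-8 - 8) + 4)))² = ((0*1)*2² + (-5*0 + ((-8 - 8) + 4)))² = (0*4 + (0 + (-16 + 4)))² = (0 + (0 - 12))² = (0 - 12)² = (-12)² = 144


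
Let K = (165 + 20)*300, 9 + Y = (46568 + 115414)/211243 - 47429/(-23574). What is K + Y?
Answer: 276350276776577/4979842482 ≈ 55494.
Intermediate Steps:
Y = -30980974423/4979842482 (Y = -9 + ((46568 + 115414)/211243 - 47429/(-23574)) = -9 + (161982*(1/211243) - 47429*(-1/23574)) = -9 + (161982/211243 + 47429/23574) = -9 + 13837607915/4979842482 = -30980974423/4979842482 ≈ -6.2213)
K = 55500 (K = 185*300 = 55500)
K + Y = 55500 - 30980974423/4979842482 = 276350276776577/4979842482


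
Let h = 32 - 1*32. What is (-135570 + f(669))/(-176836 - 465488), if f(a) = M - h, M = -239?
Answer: 135809/642324 ≈ 0.21143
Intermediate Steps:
h = 0 (h = 32 - 32 = 0)
f(a) = -239 (f(a) = -239 - 1*0 = -239 + 0 = -239)
(-135570 + f(669))/(-176836 - 465488) = (-135570 - 239)/(-176836 - 465488) = -135809/(-642324) = -135809*(-1/642324) = 135809/642324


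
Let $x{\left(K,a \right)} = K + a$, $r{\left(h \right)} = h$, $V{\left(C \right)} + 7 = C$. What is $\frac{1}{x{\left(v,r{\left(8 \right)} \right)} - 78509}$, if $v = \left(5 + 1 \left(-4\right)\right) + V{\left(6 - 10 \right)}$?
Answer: $- \frac{1}{78511} \approx -1.2737 \cdot 10^{-5}$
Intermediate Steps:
$V{\left(C \right)} = -7 + C$
$v = -10$ ($v = \left(5 + 1 \left(-4\right)\right) + \left(-7 + \left(6 - 10\right)\right) = \left(5 - 4\right) + \left(-7 + \left(6 - 10\right)\right) = 1 - 11 = -10$)
$\frac{1}{x{\left(v,r{\left(8 \right)} \right)} - 78509} = \frac{1}{\left(-10 + 8\right) - 78509} = \frac{1}{-2 - 78509} = \frac{1}{-78511} = - \frac{1}{78511}$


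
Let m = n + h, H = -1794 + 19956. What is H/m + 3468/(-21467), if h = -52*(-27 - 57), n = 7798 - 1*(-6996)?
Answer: 161714919/205675327 ≈ 0.78626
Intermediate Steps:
n = 14794 (n = 7798 + 6996 = 14794)
h = 4368 (h = -52*(-84) = 4368)
H = 18162
m = 19162 (m = 14794 + 4368 = 19162)
H/m + 3468/(-21467) = 18162/19162 + 3468/(-21467) = 18162*(1/19162) + 3468*(-1/21467) = 9081/9581 - 3468/21467 = 161714919/205675327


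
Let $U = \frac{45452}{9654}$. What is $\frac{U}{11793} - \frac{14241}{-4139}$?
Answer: $\frac{810760296365}{235611792729} \approx 3.4411$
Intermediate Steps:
$U = \frac{22726}{4827}$ ($U = 45452 \cdot \frac{1}{9654} = \frac{22726}{4827} \approx 4.7081$)
$\frac{U}{11793} - \frac{14241}{-4139} = \frac{22726}{4827 \cdot 11793} - \frac{14241}{-4139} = \frac{22726}{4827} \cdot \frac{1}{11793} - - \frac{14241}{4139} = \frac{22726}{56924811} + \frac{14241}{4139} = \frac{810760296365}{235611792729}$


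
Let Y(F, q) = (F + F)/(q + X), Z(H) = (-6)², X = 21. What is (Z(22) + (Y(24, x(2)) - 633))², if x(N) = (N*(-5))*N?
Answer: 301401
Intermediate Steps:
Z(H) = 36
x(N) = -5*N² (x(N) = (-5*N)*N = -5*N²)
Y(F, q) = 2*F/(21 + q) (Y(F, q) = (F + F)/(q + 21) = (2*F)/(21 + q) = 2*F/(21 + q))
(Z(22) + (Y(24, x(2)) - 633))² = (36 + (2*24/(21 - 5*2²) - 633))² = (36 + (2*24/(21 - 5*4) - 633))² = (36 + (2*24/(21 - 20) - 633))² = (36 + (2*24/1 - 633))² = (36 + (2*24*1 - 633))² = (36 + (48 - 633))² = (36 - 585)² = (-549)² = 301401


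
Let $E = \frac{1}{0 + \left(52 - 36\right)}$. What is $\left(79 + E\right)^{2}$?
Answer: $\frac{1600225}{256} \approx 6250.9$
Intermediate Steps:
$E = \frac{1}{16}$ ($E = \frac{1}{0 + 16} = \frac{1}{16} \approx 0.0625$)
$\left(79 + E\right)^{2} = \left(79 + \frac{1}{16}\right)^{2} = \left(\frac{1265}{16}\right)^{2} = \frac{1600225}{256}$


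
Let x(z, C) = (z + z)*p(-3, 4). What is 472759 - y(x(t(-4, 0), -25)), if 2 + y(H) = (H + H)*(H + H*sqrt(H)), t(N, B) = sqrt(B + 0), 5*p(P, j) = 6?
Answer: 472761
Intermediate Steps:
p(P, j) = 6/5 (p(P, j) = (1/5)*6 = 6/5)
t(N, B) = sqrt(B)
x(z, C) = 12*z/5 (x(z, C) = (z + z)*(6/5) = (2*z)*(6/5) = 12*z/5)
y(H) = -2 + 2*H*(H + H**(3/2)) (y(H) = -2 + (H + H)*(H + H*sqrt(H)) = -2 + (2*H)*(H + H**(3/2)) = -2 + 2*H*(H + H**(3/2)))
472759 - y(x(t(-4, 0), -25)) = 472759 - (-2 + 2*(12*sqrt(0)/5)**2 + 2*(12*sqrt(0)/5)**(5/2)) = 472759 - (-2 + 2*((12/5)*0)**2 + 2*((12/5)*0)**(5/2)) = 472759 - (-2 + 2*0**2 + 2*0**(5/2)) = 472759 - (-2 + 2*0 + 2*0) = 472759 - (-2 + 0 + 0) = 472759 - 1*(-2) = 472759 + 2 = 472761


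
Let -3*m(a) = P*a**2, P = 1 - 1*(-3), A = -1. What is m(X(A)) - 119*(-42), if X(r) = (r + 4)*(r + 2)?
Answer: 4986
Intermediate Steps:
P = 4 (P = 1 + 3 = 4)
X(r) = (2 + r)*(4 + r) (X(r) = (4 + r)*(2 + r) = (2 + r)*(4 + r))
m(a) = -4*a**2/3
m(X(A)) - 119*(-42) = -4*(8 + (-1)**2 + 6*(-1))**2/3 - 119*(-42) = -4*(8 + 1 - 6)**2/3 + 4998 = -4/3*3**2 + 4998 = -4/3*9 + 4998 = -12 + 4998 = 4986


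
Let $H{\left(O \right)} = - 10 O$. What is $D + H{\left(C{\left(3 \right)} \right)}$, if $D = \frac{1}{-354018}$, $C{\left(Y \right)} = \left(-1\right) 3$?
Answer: $\frac{10620539}{354018} \approx 30.0$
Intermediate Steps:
$C{\left(Y \right)} = -3$
$D = - \frac{1}{354018} \approx -2.8247 \cdot 10^{-6}$
$D + H{\left(C{\left(3 \right)} \right)} = - \frac{1}{354018} - -30 = - \frac{1}{354018} + 30 = \frac{10620539}{354018}$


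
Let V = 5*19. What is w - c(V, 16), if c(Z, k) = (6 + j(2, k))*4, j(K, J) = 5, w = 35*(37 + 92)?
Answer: 4471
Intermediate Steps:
w = 4515 (w = 35*129 = 4515)
V = 95
c(Z, k) = 44 (c(Z, k) = (6 + 5)*4 = 11*4 = 44)
w - c(V, 16) = 4515 - 1*44 = 4515 - 44 = 4471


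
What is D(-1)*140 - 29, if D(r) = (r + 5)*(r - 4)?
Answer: -2829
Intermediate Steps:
D(r) = (-4 + r)*(5 + r) (D(r) = (5 + r)*(-4 + r) = (-4 + r)*(5 + r))
D(-1)*140 - 29 = (-20 - 1 + (-1)**2)*140 - 29 = (-20 - 1 + 1)*140 - 29 = -20*140 - 29 = -2800 - 29 = -2829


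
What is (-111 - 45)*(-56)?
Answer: 8736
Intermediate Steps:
(-111 - 45)*(-56) = -156*(-56) = 8736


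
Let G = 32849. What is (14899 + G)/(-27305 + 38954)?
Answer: 15916/3883 ≈ 4.0989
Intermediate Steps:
(14899 + G)/(-27305 + 38954) = (14899 + 32849)/(-27305 + 38954) = 47748/11649 = 47748*(1/11649) = 15916/3883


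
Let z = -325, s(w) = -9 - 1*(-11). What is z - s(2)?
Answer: -327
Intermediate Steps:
s(w) = 2 (s(w) = -9 + 11 = 2)
z - s(2) = -325 - 1*2 = -325 - 2 = -327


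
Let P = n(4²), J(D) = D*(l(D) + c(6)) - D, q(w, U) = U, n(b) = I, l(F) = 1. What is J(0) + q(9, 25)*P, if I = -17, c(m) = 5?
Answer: -425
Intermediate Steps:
n(b) = -17
J(D) = 5*D (J(D) = D*(1 + 5) - D = D*6 - D = 6*D - D = 5*D)
P = -17
J(0) + q(9, 25)*P = 5*0 + 25*(-17) = 0 - 425 = -425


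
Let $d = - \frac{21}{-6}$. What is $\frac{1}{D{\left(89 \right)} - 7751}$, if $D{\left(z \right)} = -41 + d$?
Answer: $- \frac{2}{15577} \approx -0.00012839$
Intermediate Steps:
$d = \frac{7}{2}$ ($d = \left(-21\right) \left(- \frac{1}{6}\right) = \frac{7}{2} \approx 3.5$)
$D{\left(z \right)} = - \frac{75}{2}$ ($D{\left(z \right)} = -41 + \frac{7}{2} = - \frac{75}{2}$)
$\frac{1}{D{\left(89 \right)} - 7751} = \frac{1}{- \frac{75}{2} - 7751} = \frac{1}{- \frac{15577}{2}} = - \frac{2}{15577}$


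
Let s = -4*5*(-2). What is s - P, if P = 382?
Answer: -342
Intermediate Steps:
s = 40 (s = -20*(-2) = 40)
s - P = 40 - 1*382 = 40 - 382 = -342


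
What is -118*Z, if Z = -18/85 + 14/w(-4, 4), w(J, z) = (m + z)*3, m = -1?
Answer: -121304/765 ≈ -158.57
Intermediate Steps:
w(J, z) = -3 + 3*z (w(J, z) = (-1 + z)*3 = -3 + 3*z)
Z = 1028/765 (Z = -18/85 + 14/(-3 + 3*4) = -18*1/85 + 14/(-3 + 12) = -18/85 + 14/9 = 1028/765 ≈ 1.3438)
-118*Z = -118*1028/765 = -121304/765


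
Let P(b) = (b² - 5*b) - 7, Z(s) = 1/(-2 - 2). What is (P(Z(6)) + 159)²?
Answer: 6017209/256 ≈ 23505.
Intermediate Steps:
Z(s) = -¼ (Z(s) = 1/(-4) = -¼)
P(b) = -7 + b² - 5*b
(P(Z(6)) + 159)² = ((-7 + (-¼)² - 5*(-¼)) + 159)² = ((-7 + 1/16 + 5/4) + 159)² = (-91/16 + 159)² = (2453/16)² = 6017209/256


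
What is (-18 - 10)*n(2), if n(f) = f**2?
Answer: -112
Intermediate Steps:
(-18 - 10)*n(2) = (-18 - 10)*2**2 = -28*4 = -112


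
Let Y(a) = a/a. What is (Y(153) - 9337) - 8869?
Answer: -18205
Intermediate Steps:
Y(a) = 1
(Y(153) - 9337) - 8869 = (1 - 9337) - 8869 = -9336 - 8869 = -18205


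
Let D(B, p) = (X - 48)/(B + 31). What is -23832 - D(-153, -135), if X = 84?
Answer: -1453734/61 ≈ -23832.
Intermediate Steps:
D(B, p) = 36/(31 + B) (D(B, p) = (84 - 48)/(B + 31) = 36/(31 + B))
-23832 - D(-153, -135) = -23832 - 36/(31 - 153) = -23832 - 36/(-122) = -23832 - 36*(-1)/122 = -23832 - 1*(-18/61) = -23832 + 18/61 = -1453734/61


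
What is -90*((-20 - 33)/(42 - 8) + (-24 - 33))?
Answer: 89595/17 ≈ 5270.3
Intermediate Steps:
-90*((-20 - 33)/(42 - 8) + (-24 - 33)) = -90*(-53/34 - 57) = -90*(-1991/34) = 89595/17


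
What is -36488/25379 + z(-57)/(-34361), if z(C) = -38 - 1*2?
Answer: -1252749008/872047819 ≈ -1.4366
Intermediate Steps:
z(C) = -40 (z(C) = -38 - 2 = -40)
-36488/25379 + z(-57)/(-34361) = -36488/25379 - 40/(-34361) = -36488*1/25379 - 40*(-1/34361) = -36488/25379 + 40/34361 = -1252749008/872047819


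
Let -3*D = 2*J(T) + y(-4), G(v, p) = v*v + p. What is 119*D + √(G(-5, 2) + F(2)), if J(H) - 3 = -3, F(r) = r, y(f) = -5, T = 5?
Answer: 595/3 + √29 ≈ 203.72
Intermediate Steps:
G(v, p) = p + v² (G(v, p) = v² + p = p + v²)
J(H) = 0 (J(H) = 3 - 3 = 0)
D = 5/3 (D = -(2*0 - 5)/3 = -(0 - 5)/3 = -⅓*(-5) = 5/3 ≈ 1.6667)
119*D + √(G(-5, 2) + F(2)) = 119*(5/3) + √((2 + (-5)²) + 2) = 595/3 + √((2 + 25) + 2) = 595/3 + √(27 + 2) = 595/3 + √29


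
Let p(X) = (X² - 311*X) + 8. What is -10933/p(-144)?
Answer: -10933/65528 ≈ -0.16684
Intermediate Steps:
p(X) = 8 + X² - 311*X
-10933/p(-144) = -10933/(8 + (-144)² - 311*(-144)) = -10933/(8 + 20736 + 44784) = -10933/65528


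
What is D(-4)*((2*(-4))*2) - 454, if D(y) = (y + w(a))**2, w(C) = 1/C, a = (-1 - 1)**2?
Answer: -679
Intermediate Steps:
a = 4 (a = (-2)**2 = 4)
w(C) = 1/C
D(y) = (1/4 + y)**2 (D(y) = (y + 1/4)**2 = (1/4 + y)**2)
D(-4)*((2*(-4))*2) - 454 = ((1 + 4*(-4))**2/16)*((2*(-4))*2) - 454 = ((1 - 16)**2/16)*(-8*2) - 454 = ((1/16)*(-15)**2)*(-16) - 454 = ((1/16)*225)*(-16) - 454 = (225/16)*(-16) - 454 = -225 - 454 = -679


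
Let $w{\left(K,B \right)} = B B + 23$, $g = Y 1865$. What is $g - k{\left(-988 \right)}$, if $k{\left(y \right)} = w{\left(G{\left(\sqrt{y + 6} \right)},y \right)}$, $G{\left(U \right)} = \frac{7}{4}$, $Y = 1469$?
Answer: $1763518$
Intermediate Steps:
$G{\left(U \right)} = \frac{7}{4}$ ($G{\left(U \right)} = 7 \cdot \frac{1}{4} = \frac{7}{4}$)
$g = 2739685$ ($g = 1469 \cdot 1865 = 2739685$)
$w{\left(K,B \right)} = 23 + B^{2}$ ($w{\left(K,B \right)} = B^{2} + 23 = 23 + B^{2}$)
$k{\left(y \right)} = 23 + y^{2}$
$g - k{\left(-988 \right)} = 2739685 - \left(23 + \left(-988\right)^{2}\right) = 2739685 - \left(23 + 976144\right) = 2739685 - 976167 = 1763518$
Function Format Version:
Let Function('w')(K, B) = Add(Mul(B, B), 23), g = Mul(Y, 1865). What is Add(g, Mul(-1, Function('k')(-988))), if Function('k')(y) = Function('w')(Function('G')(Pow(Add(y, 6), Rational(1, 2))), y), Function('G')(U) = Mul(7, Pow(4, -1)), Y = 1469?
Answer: 1763518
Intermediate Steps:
Function('G')(U) = Rational(7, 4) (Function('G')(U) = Mul(7, Rational(1, 4)) = Rational(7, 4))
g = 2739685 (g = Mul(1469, 1865) = 2739685)
Function('w')(K, B) = Add(23, Pow(B, 2)) (Function('w')(K, B) = Add(Pow(B, 2), 23) = Add(23, Pow(B, 2)))
Function('k')(y) = Add(23, Pow(y, 2))
Add(g, Mul(-1, Function('k')(-988))) = Add(2739685, Mul(-1, Add(23, Pow(-988, 2)))) = Add(2739685, Mul(-1, Add(23, 976144))) = Add(2739685, Mul(-1, 976167)) = Add(2739685, -976167) = 1763518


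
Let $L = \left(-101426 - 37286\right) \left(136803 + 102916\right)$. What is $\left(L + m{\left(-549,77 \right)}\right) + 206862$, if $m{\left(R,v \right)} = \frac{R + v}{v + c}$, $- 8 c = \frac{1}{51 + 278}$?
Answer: $- \frac{6738888278403062}{202663} \approx -3.3252 \cdot 10^{10}$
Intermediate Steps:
$c = - \frac{1}{2632}$ ($c = - \frac{1}{8 \left(51 + 278\right)} = - \frac{1}{8 \cdot 329} = \left(- \frac{1}{8}\right) \frac{1}{329} = - \frac{1}{2632} \approx -0.00037994$)
$L = -33251901928$ ($L = \left(-138712\right) 239719 = -33251901928$)
$m{\left(R,v \right)} = \frac{R + v}{- \frac{1}{2632} + v}$ ($m{\left(R,v \right)} = \frac{R + v}{v - \frac{1}{2632}} = \frac{R + v}{- \frac{1}{2632} + v}$)
$\left(L + m{\left(-549,77 \right)}\right) + 206862 = \left(-33251901928 + \frac{2632 \left(-549 + 77\right)}{-1 + 2632 \cdot 77}\right) + 206862 = \left(-33251901928 + 2632 \frac{1}{-1 + 202664} \left(-472\right)\right) + 206862 = \left(-33251901928 + 2632 \cdot \frac{1}{202663} \left(-472\right)\right) + 206862 = \left(-33251901928 - \frac{1242304}{202663}\right) + 206862 = - \frac{6738930201676568}{202663} + 206862 = - \frac{6738888278403062}{202663}$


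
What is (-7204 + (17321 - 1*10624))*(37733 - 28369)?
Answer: -4747548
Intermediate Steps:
(-7204 + (17321 - 1*10624))*(37733 - 28369) = (-7204 + (17321 - 10624))*9364 = (-7204 + 6697)*9364 = -507*9364 = -4747548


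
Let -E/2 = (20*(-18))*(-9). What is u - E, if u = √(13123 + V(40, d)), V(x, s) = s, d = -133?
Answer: 6480 + √12990 ≈ 6594.0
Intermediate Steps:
E = -6480 (E = -2*20*(-18)*(-9) = -(-720)*(-9) = -2*3240 = -6480)
u = √12990 (u = √(13123 - 133) = √12990 ≈ 113.97)
u - E = √12990 - 1*(-6480) = √12990 + 6480 = 6480 + √12990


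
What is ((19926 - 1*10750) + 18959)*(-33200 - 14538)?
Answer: -1343108630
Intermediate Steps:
((19926 - 1*10750) + 18959)*(-33200 - 14538) = ((19926 - 10750) + 18959)*(-47738) = (9176 + 18959)*(-47738) = 28135*(-47738) = -1343108630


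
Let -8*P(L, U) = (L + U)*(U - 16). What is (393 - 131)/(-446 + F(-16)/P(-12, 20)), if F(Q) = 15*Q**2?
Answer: -131/703 ≈ -0.18634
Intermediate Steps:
P(L, U) = -(-16 + U)*(L + U)/8 (P(L, U) = -(L + U)*(U - 16)/8 = -(L + U)*(-16 + U)/8 = -(-16 + U)*(L + U)/8)
(393 - 131)/(-446 + F(-16)/P(-12, 20)) = (393 - 131)/(-446 + (15*(-16)**2)/(2*(-12) + 2*20 - 1/8*20**2 - 1/8*(-12)*20)) = 262/(-446 + (15*256)/(-24 + 40 - 1/8*400 + 30)) = 262/(-446 + 3840/(-24 + 40 - 50 + 30)) = 262/(-446 + 3840/(-4)) = 262/(-446 + 3840*(-1/4)) = 262/(-446 - 960) = 262/(-1406) = 262*(-1/1406) = -131/703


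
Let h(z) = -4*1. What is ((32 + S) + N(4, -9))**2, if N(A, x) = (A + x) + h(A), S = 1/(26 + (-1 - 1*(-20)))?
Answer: 1073296/2025 ≈ 530.02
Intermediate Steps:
h(z) = -4
S = 1/45 (S = 1/(26 + (-1 + 20)) = 1/(26 + 19) = 1/45 ≈ 0.022222)
N(A, x) = -4 + A + x (N(A, x) = (A + x) - 4 = -4 + A + x)
((32 + S) + N(4, -9))**2 = ((32 + 1/45) + (-4 + 4 - 9))**2 = (1441/45 - 9)**2 = (1036/45)**2 = 1073296/2025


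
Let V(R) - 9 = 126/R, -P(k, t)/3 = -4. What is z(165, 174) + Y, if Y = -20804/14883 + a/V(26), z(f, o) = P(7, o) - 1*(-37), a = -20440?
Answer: -63786457/44649 ≈ -1428.6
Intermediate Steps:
P(k, t) = 12 (P(k, t) = -3*(-4) = 12)
V(R) = 9 + 126/R
z(f, o) = 49 (z(f, o) = 12 - 1*(-37) = 12 + 37 = 49)
Y = -65974258/44649 (Y = -20804/14883 - 20440/(9 + 126/26) = -20804*1/14883 - 20440/(9 + 126*(1/26)) = -20804/14883 - 20440/(9 + 63/13) = -20804/14883 - 20440/180/13 = -20804/14883 - 20440*13/180 = -20804/14883 - 13286/9 = -65974258/44649 ≈ -1477.6)
z(165, 174) + Y = 49 - 65974258/44649 = -63786457/44649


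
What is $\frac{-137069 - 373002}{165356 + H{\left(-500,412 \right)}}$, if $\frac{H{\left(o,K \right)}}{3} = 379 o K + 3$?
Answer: $\frac{510071}{234056635} \approx 0.0021793$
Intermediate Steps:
$H{\left(o,K \right)} = 9 + 1137 K o$ ($H{\left(o,K \right)} = 3 \left(379 o K + 3\right) = 3 \left(379 K o + 3\right) = 3 \left(3 + 379 K o\right) = 9 + 1137 K o$)
$\frac{-137069 - 373002}{165356 + H{\left(-500,412 \right)}} = \frac{-137069 - 373002}{165356 + \left(9 + 1137 \cdot 412 \left(-500\right)\right)} = - \frac{510071}{165356 + \left(9 - 234222000\right)} = - \frac{510071}{165356 - 234221991} = - \frac{510071}{-234056635} = \left(-510071\right) \left(- \frac{1}{234056635}\right) = \frac{510071}{234056635}$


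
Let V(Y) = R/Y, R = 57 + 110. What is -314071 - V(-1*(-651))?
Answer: -204460388/651 ≈ -3.1407e+5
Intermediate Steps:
R = 167
V(Y) = 167/Y
-314071 - V(-1*(-651)) = -314071 - 167/((-1*(-651))) = -314071 - 167/651 = -204460388/651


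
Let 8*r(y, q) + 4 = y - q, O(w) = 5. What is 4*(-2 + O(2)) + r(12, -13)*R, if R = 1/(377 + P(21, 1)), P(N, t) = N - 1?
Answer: 38133/3176 ≈ 12.007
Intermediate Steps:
r(y, q) = -½ - q/8 + y/8 (r(y, q) = -½ + (y - q)/8 = -½ + (-q/8 + y/8) = -½ - q/8 + y/8)
P(N, t) = -1 + N
R = 1/397 (R = 1/(377 + (-1 + 21)) = 1/(377 + 20) = 1/397 ≈ 0.0025189)
4*(-2 + O(2)) + r(12, -13)*R = 4*(-2 + 5) + (-½ - ⅛*(-13) + (⅛)*12)*(1/397) = 4*3 + (-½ + 13/8 + 3/2)*(1/397) = 12 + (21/8)*(1/397) = 12 + 21/3176 = 38133/3176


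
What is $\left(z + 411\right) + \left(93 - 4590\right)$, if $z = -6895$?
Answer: $-10981$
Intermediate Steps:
$\left(z + 411\right) + \left(93 - 4590\right) = \left(-6895 + 411\right) + \left(93 - 4590\right) = -6484 + \left(93 - 4590\right) = -6484 - 4497 = -10981$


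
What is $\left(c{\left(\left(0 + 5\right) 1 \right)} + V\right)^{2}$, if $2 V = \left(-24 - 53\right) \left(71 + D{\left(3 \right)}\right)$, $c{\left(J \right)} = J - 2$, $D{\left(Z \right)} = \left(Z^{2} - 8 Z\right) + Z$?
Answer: $\frac{20584369}{4} \approx 5.1461 \cdot 10^{6}$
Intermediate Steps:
$D{\left(Z \right)} = Z^{2} - 7 Z$
$c{\left(J \right)} = -2 + J$
$V = - \frac{4543}{2}$ ($V = \frac{\left(-24 - 53\right) \left(71 + 3 \left(-7 + 3\right)\right)}{2} = \frac{\left(-77\right) \left(71 + 3 \left(-4\right)\right)}{2} = \frac{\left(-77\right) \left(71 - 12\right)}{2} = \frac{\left(-77\right) 59}{2} = \frac{1}{2} \left(-4543\right) = - \frac{4543}{2} \approx -2271.5$)
$\left(c{\left(\left(0 + 5\right) 1 \right)} + V\right)^{2} = \left(\left(-2 + \left(0 + 5\right) 1\right) - \frac{4543}{2}\right)^{2} = \left(\left(-2 + 5 \cdot 1\right) - \frac{4543}{2}\right)^{2} = \left(\left(-2 + 5\right) - \frac{4543}{2}\right)^{2} = \left(3 - \frac{4543}{2}\right)^{2} = \left(- \frac{4537}{2}\right)^{2} = \frac{20584369}{4}$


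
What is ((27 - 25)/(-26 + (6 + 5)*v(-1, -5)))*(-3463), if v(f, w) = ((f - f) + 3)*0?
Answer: 3463/13 ≈ 266.38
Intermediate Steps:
v(f, w) = 0 (v(f, w) = (0 + 3)*0 = 3*0 = 0)
((27 - 25)/(-26 + (6 + 5)*v(-1, -5)))*(-3463) = ((27 - 25)/(-26 + (6 + 5)*0))*(-3463) = (2/(-26 + 11*0))*(-3463) = (2/(-26 + 0))*(-3463) = (2/(-26))*(-3463) = (2*(-1/26))*(-3463) = -1/13*(-3463) = 3463/13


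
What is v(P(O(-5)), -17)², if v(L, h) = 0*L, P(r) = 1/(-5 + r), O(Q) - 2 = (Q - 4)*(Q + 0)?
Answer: 0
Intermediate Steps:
O(Q) = 2 + Q*(-4 + Q) (O(Q) = 2 + (Q - 4)*(Q + 0) = 2 + (-4 + Q)*Q = 2 + Q*(-4 + Q))
v(L, h) = 0
v(P(O(-5)), -17)² = 0² = 0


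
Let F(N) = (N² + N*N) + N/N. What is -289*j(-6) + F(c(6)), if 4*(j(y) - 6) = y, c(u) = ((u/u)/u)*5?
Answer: -11683/9 ≈ -1298.1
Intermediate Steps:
c(u) = 5/u (c(u) = (1/u)*5 = 5/u)
j(y) = 6 + y/4
F(N) = 1 + 2*N² (F(N) = (N² + N²) + 1 = 2*N² + 1 = 1 + 2*N²)
-289*j(-6) + F(c(6)) = -289*(6 + (¼)*(-6)) + (1 + 2*(5/6)²) = -289*(6 - 3/2) + (1 + 2*(5*(⅙))²) = -289*9/2 + (1 + 2*(⅚)²) = -2601/2 + (1 + 2*(25/36)) = -2601/2 + (1 + 25/18) = -2601/2 + 43/18 = -11683/9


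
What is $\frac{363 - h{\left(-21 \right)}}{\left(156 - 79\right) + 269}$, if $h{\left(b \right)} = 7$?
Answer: $\frac{178}{173} \approx 1.0289$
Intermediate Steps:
$\frac{363 - h{\left(-21 \right)}}{\left(156 - 79\right) + 269} = \frac{363 - 7}{\left(156 - 79\right) + 269} = \frac{363 - 7}{77 + 269} = \frac{356}{346} = 356 \cdot \frac{1}{346} = \frac{178}{173}$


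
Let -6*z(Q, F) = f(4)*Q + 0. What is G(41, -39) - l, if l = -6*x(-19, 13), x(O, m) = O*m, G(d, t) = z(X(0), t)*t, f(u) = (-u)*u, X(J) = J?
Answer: -1482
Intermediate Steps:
f(u) = -u²
z(Q, F) = 8*Q/3 (z(Q, F) = -((-1*4²)*Q + 0)/6 = -((-1*16)*Q + 0)/6 = -(-16*Q + 0)/6 = -(-8)*Q/3 = 8*Q/3)
G(d, t) = 0 (G(d, t) = ((8/3)*0)*t = 0*t = 0)
l = 1482 (l = -(-114)*13 = -6*(-247) = 1482)
G(41, -39) - l = 0 - 1*1482 = 0 - 1482 = -1482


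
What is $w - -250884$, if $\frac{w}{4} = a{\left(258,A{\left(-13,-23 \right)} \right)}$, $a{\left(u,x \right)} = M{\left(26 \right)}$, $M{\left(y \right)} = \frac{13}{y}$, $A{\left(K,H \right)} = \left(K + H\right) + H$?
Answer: $250886$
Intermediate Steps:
$A{\left(K,H \right)} = K + 2 H$ ($A{\left(K,H \right)} = \left(H + K\right) + H = K + 2 H$)
$a{\left(u,x \right)} = \frac{1}{2}$ ($a{\left(u,x \right)} = \frac{13}{26} = 13 \cdot \frac{1}{26} = \frac{1}{2}$)
$w = 2$ ($w = 4 \cdot \frac{1}{2} = 2$)
$w - -250884 = 2 - -250884 = 2 + 250884 = 250886$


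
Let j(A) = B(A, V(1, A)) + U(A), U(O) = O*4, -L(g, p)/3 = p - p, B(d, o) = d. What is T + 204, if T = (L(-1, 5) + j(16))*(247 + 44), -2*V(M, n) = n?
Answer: 23484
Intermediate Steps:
V(M, n) = -n/2
L(g, p) = 0 (L(g, p) = -3*(p - p) = -3*0 = 0)
U(O) = 4*O
j(A) = 5*A (j(A) = A + 4*A = 5*A)
T = 23280 (T = (0 + 5*16)*(247 + 44) = (0 + 80)*291 = 80*291 = 23280)
T + 204 = 23280 + 204 = 23484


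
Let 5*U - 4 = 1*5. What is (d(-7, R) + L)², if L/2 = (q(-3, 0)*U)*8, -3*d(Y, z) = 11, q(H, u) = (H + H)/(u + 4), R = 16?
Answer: 494209/225 ≈ 2196.5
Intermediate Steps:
q(H, u) = 2*H/(4 + u) (q(H, u) = (2*H)/(4 + u) = 2*H/(4 + u))
d(Y, z) = -11/3 (d(Y, z) = -⅓*11 = -11/3)
U = 9/5 (U = ⅘ + (1*5)/5 = ⅘ + (⅕)*5 = ⅘ + 1 = 9/5 ≈ 1.8000)
L = -216/5 (L = 2*(((2*(-3)/(4 + 0))*(9/5))*8) = 2*(((2*(-3)/4)*(9/5))*8) = 2*(((2*(-3)*(¼))*(9/5))*8) = 2*(-3/2*9/5*8) = 2*(-27/10*8) = 2*(-108/5) = -216/5 ≈ -43.200)
(d(-7, R) + L)² = (-11/3 - 216/5)² = (-703/15)² = 494209/225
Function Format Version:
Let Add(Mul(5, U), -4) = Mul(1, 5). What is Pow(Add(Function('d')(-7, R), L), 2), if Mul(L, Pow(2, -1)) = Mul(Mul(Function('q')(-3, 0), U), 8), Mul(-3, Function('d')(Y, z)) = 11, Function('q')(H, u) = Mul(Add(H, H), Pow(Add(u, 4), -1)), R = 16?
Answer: Rational(494209, 225) ≈ 2196.5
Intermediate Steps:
Function('q')(H, u) = Mul(2, H, Pow(Add(4, u), -1)) (Function('q')(H, u) = Mul(Mul(2, H), Pow(Add(4, u), -1)) = Mul(2, H, Pow(Add(4, u), -1)))
Function('d')(Y, z) = Rational(-11, 3) (Function('d')(Y, z) = Mul(Rational(-1, 3), 11) = Rational(-11, 3))
U = Rational(9, 5) (U = Add(Rational(4, 5), Mul(Rational(1, 5), Mul(1, 5))) = Add(Rational(4, 5), Mul(Rational(1, 5), 5)) = Add(Rational(4, 5), 1) = Rational(9, 5) ≈ 1.8000)
L = Rational(-216, 5) (L = Mul(2, Mul(Mul(Mul(2, -3, Pow(Add(4, 0), -1)), Rational(9, 5)), 8)) = Mul(2, Mul(Mul(Mul(2, -3, Pow(4, -1)), Rational(9, 5)), 8)) = Mul(2, Mul(Mul(Mul(2, -3, Rational(1, 4)), Rational(9, 5)), 8)) = Mul(2, Mul(Mul(Rational(-3, 2), Rational(9, 5)), 8)) = Mul(2, Mul(Rational(-27, 10), 8)) = Mul(2, Rational(-108, 5)) = Rational(-216, 5) ≈ -43.200)
Pow(Add(Function('d')(-7, R), L), 2) = Pow(Add(Rational(-11, 3), Rational(-216, 5)), 2) = Pow(Rational(-703, 15), 2) = Rational(494209, 225)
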